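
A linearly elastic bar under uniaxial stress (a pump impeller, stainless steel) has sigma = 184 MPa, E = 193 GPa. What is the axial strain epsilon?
Model: a linearly elastic bar under uniaxial stress, so epsilon = sigma / E.
Convert to SI units:
  sigma = 184 MPa = 1.84 × 10⁸ Pa
  E = 193 GPa = 1.93 × 10¹¹ Pa
Substitute:
  epsilon = (1.84 × 10⁸) / (1.93 × 10¹¹)
  epsilon = 0.0009534
Final answer: epsilon = 0.0009534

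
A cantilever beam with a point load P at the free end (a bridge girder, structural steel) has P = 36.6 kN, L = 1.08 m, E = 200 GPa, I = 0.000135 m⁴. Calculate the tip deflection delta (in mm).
Model: a cantilever beam with a point load P at the free end, so delta = (P·L^3) / (3·E·I).
Convert to SI units:
  P = 36.6 kN = 36600 N
  E = 200 GPa = 2 × 10¹¹ Pa
Substitute:
  delta = (36600 × 1.08^3) / (3 × (2 × 10¹¹) × 0.000135)
  delta = 0.0005692 m
Convert: delta = 0.0005692 m = 0.5692 mm
Final answer: delta = 0.5692 mm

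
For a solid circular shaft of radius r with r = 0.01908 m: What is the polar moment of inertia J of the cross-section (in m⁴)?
Model: a solid circular shaft of radius r, so J = (π·r^4) / 2.
Substitute:
  J = (π × 0.01908^4) / 2
  J = 2.082 × 10⁻⁷ m⁴
Final answer: J = 2.082 × 10⁻⁷ m⁴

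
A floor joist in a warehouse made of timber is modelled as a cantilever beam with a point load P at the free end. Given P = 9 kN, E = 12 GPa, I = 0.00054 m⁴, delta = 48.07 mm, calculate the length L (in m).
Model: a cantilever beam with a point load P at the free end, so delta = (P·L^3) / (3·E·I).
Solve for L: L = ((3·delta·E·I) / P)^(1/3).
Convert to SI units:
  P = 9 kN = 9000 N
  E = 12 GPa = 1.2 × 10¹⁰ Pa
  delta = 48.07 mm = 0.04807 m
Substitute:
  L = ((3 × 0.04807 × (1.2 × 10¹⁰) × 0.00054) / 9000)^(1/3)
  L = 4.7 m
Final answer: L = 4.7 m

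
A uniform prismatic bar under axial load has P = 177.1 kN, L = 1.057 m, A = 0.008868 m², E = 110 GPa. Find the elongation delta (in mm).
Model: a uniform prismatic bar under axial load, so delta = (P·L) / (A·E).
Convert to SI units:
  P = 177.1 kN = 177100 N
  E = 110 GPa = 1.1 × 10¹¹ Pa
Substitute:
  delta = (177100 × 1.057) / (0.008868 × (1.1 × 10¹¹))
  delta = 0.0001919 m
Convert: delta = 0.0001919 m = 0.1919 mm
Final answer: delta = 0.1919 mm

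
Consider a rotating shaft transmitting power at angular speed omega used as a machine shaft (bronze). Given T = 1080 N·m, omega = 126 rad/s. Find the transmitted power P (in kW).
Model: a rotating shaft transmitting power at angular speed omega, so P = T·omega.
Substitute:
  P = 1080 × 126
  P = 136100 W
Convert: P = 136100 W = 136.1 kW
Final answer: P = 136.1 kW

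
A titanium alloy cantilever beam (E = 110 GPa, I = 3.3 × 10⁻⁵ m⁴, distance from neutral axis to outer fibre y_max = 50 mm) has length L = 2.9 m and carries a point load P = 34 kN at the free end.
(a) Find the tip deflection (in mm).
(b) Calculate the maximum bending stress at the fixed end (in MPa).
(a) Tip deflection of a cantilever with an end point load: δ = P·L^3 / (3·E·I). Convert P = 34 kN = 34000 N, E = 110 GPa = 1.1 × 10¹¹ Pa.
  δ = (34000 × 2.9^3) / (3 × (1.1 × 10¹¹) × (3.3 × 10⁻⁵)) = 0.07615 m = 76.15 mm
(b) Maximum bending moment at the fixed end: M = P·L = 34000 × 2.9 = 98600 N·m. Convert y_max = 50 mm = 0.05 m.
  σ = M·y_max / I = (98600 × 0.05) / (3.3 × 10⁻⁵) = 1.494 × 10⁸ Pa = 149.4 MPa
Final answer: (a) δ = 76.15 mm, (b) σ = 149.4 MPa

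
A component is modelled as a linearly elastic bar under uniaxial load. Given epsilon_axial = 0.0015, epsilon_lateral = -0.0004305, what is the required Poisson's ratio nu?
Model: a linearly elastic bar under uniaxial load, so epsilon_lateral = -nu·epsilon_axial.
Solve for nu: nu = -epsilon_lateral / epsilon_axial.
Substitute:
  nu = -(-0.0004305) / 0.0015
  nu = 0.287
Final answer: nu = 0.287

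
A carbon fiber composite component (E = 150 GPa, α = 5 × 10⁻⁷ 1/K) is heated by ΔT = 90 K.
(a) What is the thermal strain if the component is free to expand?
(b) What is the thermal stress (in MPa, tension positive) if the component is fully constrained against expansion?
(a) Free thermal strain ε_th = α·ΔT = (5 × 10⁻⁷) × 90 = 4.5 × 10⁻⁵
(b) Fully constrained, the expansion is suppressed, so σ = -E·α·ΔT. Convert E = 150 GPa = 1.5 × 10¹¹ Pa.
  σ = -(1.5 × 10¹¹) × (5 × 10⁻⁷) × 90 = -6.75 × 10⁶ Pa = -6.75 MPa (compressive)
Final answer: (a) ε_th = 4.5 × 10⁻⁵, (b) σ = -6.75 MPa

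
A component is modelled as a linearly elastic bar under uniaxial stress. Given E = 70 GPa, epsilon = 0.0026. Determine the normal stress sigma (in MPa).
Model: a linearly elastic bar under uniaxial stress, so sigma = E·epsilon.
Convert to SI units:
  E = 70 GPa = 7 × 10¹⁰ Pa
Substitute:
  sigma = (7 × 10¹⁰) × 0.0026
  sigma = 1.82 × 10⁸ Pa
Convert: sigma = 1.82 × 10⁸ Pa = 182 MPa
Final answer: sigma = 182 MPa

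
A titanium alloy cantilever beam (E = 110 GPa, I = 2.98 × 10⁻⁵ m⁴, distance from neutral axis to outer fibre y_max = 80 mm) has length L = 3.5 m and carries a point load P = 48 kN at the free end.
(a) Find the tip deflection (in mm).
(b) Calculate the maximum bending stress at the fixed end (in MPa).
(a) Tip deflection of a cantilever with an end point load: δ = P·L^3 / (3·E·I). Convert P = 48 kN = 48000 N, E = 110 GPa = 1.1 × 10¹¹ Pa.
  δ = (48000 × 3.5^3) / (3 × (1.1 × 10¹¹) × (2.98 × 10⁻⁵)) = 0.2093 m = 209.3 mm
(b) Maximum bending moment at the fixed end: M = P·L = 48000 × 3.5 = 168000 N·m. Convert y_max = 80 mm = 0.08 m.
  σ = M·y_max / I = (168000 × 0.08) / (2.98 × 10⁻⁵) = 4.51 × 10⁸ Pa = 451 MPa
Final answer: (a) δ = 209.3 mm, (b) σ = 451 MPa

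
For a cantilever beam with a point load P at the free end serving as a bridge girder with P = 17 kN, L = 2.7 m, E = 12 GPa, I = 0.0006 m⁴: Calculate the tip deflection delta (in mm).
Model: a cantilever beam with a point load P at the free end, so delta = (P·L^3) / (3·E·I).
Convert to SI units:
  P = 17 kN = 17000 N
  E = 12 GPa = 1.2 × 10¹⁰ Pa
Substitute:
  delta = (17000 × 2.7^3) / (3 × (1.2 × 10¹⁰) × 0.0006)
  delta = 0.01549 m
Convert: delta = 0.01549 m = 15.49 mm
Final answer: delta = 15.49 mm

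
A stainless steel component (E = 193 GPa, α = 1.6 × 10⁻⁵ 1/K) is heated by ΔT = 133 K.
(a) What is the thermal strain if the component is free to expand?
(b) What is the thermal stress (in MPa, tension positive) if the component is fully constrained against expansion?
(a) Free thermal strain ε_th = α·ΔT = (1.6 × 10⁻⁵) × 133 = 0.002128
(b) Fully constrained, the expansion is suppressed, so σ = -E·α·ΔT. Convert E = 193 GPa = 1.93 × 10¹¹ Pa.
  σ = -(1.93 × 10¹¹) × (1.6 × 10⁻⁵) × 133 = -4.107 × 10⁸ Pa = -410.7 MPa (compressive)
Final answer: (a) ε_th = 0.002128, (b) σ = -410.7 MPa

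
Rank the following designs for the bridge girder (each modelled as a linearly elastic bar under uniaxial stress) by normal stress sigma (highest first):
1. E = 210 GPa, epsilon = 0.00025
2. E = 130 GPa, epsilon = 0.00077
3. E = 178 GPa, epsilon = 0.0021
Model: a linearly elastic bar under uniaxial stress, so sigma = E·epsilon (SI units).
  Case 1: sigma = (2.1 × 10¹¹) × 0.00025 = 5.25 × 10⁷ Pa = 52.5 MPa
  Case 2: sigma = (1.3 × 10¹¹) × 0.00077 = 1.001 × 10⁸ Pa = 100.1 MPa
  Case 3: sigma = (1.78 × 10¹¹) × 0.0021 = 3.738 × 10⁸ Pa = 373.8 MPa
Ordering: 373.8 MPa (case 3) > 100.1 MPa (case 2) > 52.5 MPa (case 1)
Final answer: 3, 2, 1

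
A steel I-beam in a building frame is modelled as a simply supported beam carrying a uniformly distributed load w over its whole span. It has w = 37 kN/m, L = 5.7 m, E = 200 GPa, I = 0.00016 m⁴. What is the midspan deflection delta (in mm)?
Model: a simply supported beam carrying a uniformly distributed load w over its whole span, so delta = (5·w·L^4) / (384·E·I).
Convert to SI units:
  w = 37 kN/m = 37000 N/m
  E = 200 GPa = 2 × 10¹¹ Pa
Substitute:
  delta = (5 × 37000 × 5.7^4) / (384 × (2 × 10¹¹) × 0.00016)
  delta = 0.01589 m
Convert: delta = 0.01589 m = 15.89 mm
Final answer: delta = 15.89 mm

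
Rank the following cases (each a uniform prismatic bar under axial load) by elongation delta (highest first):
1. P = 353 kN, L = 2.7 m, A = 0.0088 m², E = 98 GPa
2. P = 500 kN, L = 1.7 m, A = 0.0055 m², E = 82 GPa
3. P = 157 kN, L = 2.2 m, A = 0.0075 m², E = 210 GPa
Model: a uniform prismatic bar under axial load, so delta = (P·L) / (A·E) (SI units).
  Case 1: delta = (353000 × 2.7) / (0.0088 × (9.8 × 10¹⁰)) = 0.001105 m = 1.105 mm
  Case 2: delta = (500000 × 1.7) / (0.0055 × (8.2 × 10¹⁰)) = 0.001885 m = 1.885 mm
  Case 3: delta = (157000 × 2.2) / (0.0075 × (2.1 × 10¹¹)) = 0.0002193 m = 0.2193 mm
Ordering: 1.885 mm (case 2) > 1.105 mm (case 1) > 0.2193 mm (case 3)
Final answer: 2, 1, 3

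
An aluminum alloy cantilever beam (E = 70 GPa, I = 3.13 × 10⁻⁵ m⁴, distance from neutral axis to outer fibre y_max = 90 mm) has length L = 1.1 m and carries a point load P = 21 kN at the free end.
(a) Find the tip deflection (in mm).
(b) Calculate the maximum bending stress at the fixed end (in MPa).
(a) Tip deflection of a cantilever with an end point load: δ = P·L^3 / (3·E·I). Convert P = 21 kN = 21000 N, E = 70 GPa = 7 × 10¹⁰ Pa.
  δ = (21000 × 1.1^3) / (3 × (7 × 10¹⁰) × (3.13 × 10⁻⁵)) = 0.004252 m = 4.252 mm
(b) Maximum bending moment at the fixed end: M = P·L = 21000 × 1.1 = 23100 N·m. Convert y_max = 90 mm = 0.09 m.
  σ = M·y_max / I = (23100 × 0.09) / (3.13 × 10⁻⁵) = 6.642 × 10⁷ Pa = 66.42 MPa
Final answer: (a) δ = 4.252 mm, (b) σ = 66.42 MPa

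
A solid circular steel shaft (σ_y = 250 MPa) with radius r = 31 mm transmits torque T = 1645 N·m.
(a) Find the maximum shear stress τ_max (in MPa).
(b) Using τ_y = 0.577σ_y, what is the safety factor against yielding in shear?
(a) For a solid circular shaft, τ_max = T·r/J with J = π·r^4/2, i.e. τ_max = 2·T / (π·r^3). Convert r = 31 mm = 0.031 m.
  τ_max = (2 × 1645) / (π × 0.031^3) = 3.515 × 10⁷ Pa = 35.15 MPa
(b) τ_y = 0.577 × 250 = 144.25 MPa
  SF = τ_y/τ_max = 144.25 / 35.15 = 4.104
Final answer: (a) τ_max = 35.15 MPa, (b) SF = 4.104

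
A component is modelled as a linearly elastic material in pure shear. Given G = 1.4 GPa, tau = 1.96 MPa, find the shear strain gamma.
Model: a linearly elastic material in pure shear, so tau = G·gamma.
Solve for gamma: gamma = tau / G.
Convert to SI units:
  G = 1.4 GPa = 1.4 × 10⁹ Pa
  tau = 1.96 MPa = 1.96 × 10⁶ Pa
Substitute:
  gamma = (1.96 × 10⁶) / (1.4 × 10⁹)
  gamma = 0.0014
Final answer: gamma = 0.0014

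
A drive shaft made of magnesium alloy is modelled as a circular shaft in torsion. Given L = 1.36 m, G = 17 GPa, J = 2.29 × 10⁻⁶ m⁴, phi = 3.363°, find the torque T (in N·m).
Model: a circular shaft in torsion, so phi = (T·L) / (G·J).
Solve for T: T = (phi·G·J) / L.
Convert to SI units:
  G = 17 GPa = 1.7 × 10¹⁰ Pa
  phi = 3.363° = 0.0587 rad
Substitute:
  T = (0.0587 × (1.7 × 10¹⁰) × (2.29 × 10⁻⁶)) / 1.36
  T = 1680 N·m
Final answer: T = 1680 N·m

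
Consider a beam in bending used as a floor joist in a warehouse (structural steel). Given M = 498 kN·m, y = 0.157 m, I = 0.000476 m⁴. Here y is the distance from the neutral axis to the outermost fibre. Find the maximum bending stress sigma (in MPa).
Model: a beam in bending, so sigma = (M·y) / I.
Convert to SI units:
  M = 498 kN·m = 498000 N·m
Substitute:
  sigma = (498000 × 0.157) / 0.000476
  sigma = 1.643 × 10⁸ Pa
Convert: sigma = 1.643 × 10⁸ Pa = 164.3 MPa
Final answer: sigma = 164.3 MPa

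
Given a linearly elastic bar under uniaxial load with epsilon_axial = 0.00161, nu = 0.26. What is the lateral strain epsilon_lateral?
Model: a linearly elastic bar under uniaxial load, so epsilon_lateral = -nu·epsilon_axial.
Substitute:
  epsilon_lateral = -(0.26 × 0.00161)
  epsilon_lateral = -0.0004186
Final answer: epsilon_lateral = -0.0004186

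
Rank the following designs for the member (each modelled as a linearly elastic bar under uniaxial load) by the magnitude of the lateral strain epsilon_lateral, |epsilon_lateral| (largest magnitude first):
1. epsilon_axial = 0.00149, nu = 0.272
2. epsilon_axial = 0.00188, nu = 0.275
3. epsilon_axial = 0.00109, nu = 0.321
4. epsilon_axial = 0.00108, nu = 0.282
Model: a linearly elastic bar under uniaxial load, so epsilon_lateral = -nu·epsilon_axial (SI units).
  Case 1: epsilon_lateral = -(0.272 × 0.00149) = -0.0004053
  Case 2: epsilon_lateral = -(0.275 × 0.00188) = -0.000517
  Case 3: epsilon_lateral = -(0.321 × 0.00109) = -0.0003499
  Case 4: epsilon_lateral = -(0.282 × 0.00108) = -0.0003046
Ordering by |epsilon_lateral|: 0.000517 (case 2) > 0.0004053 (case 1) > 0.0003499 (case 3) > 0.0003046 (case 4)
Final answer: 2, 1, 3, 4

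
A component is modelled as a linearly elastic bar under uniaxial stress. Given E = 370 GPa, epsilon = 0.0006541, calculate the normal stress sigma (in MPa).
Model: a linearly elastic bar under uniaxial stress, so epsilon = sigma / E.
Solve for sigma: sigma = epsilon·E.
Convert to SI units:
  E = 370 GPa = 3.7 × 10¹¹ Pa
Substitute:
  sigma = 0.0006541 × (3.7 × 10¹¹)
  sigma = 2.42 × 10⁸ Pa
Convert: sigma = 2.42 × 10⁸ Pa = 242 MPa
Final answer: sigma = 242 MPa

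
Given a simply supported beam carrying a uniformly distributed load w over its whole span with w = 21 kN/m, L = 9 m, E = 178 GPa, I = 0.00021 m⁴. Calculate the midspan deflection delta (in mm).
Model: a simply supported beam carrying a uniformly distributed load w over its whole span, so delta = (5·w·L^4) / (384·E·I).
Convert to SI units:
  w = 21 kN/m = 21000 N/m
  E = 178 GPa = 1.78 × 10¹¹ Pa
Substitute:
  delta = (5 × 21000 × 9^4) / (384 × (1.78 × 10¹¹) × 0.00021)
  delta = 0.04799 m
Convert: delta = 0.04799 m = 47.99 mm
Final answer: delta = 47.99 mm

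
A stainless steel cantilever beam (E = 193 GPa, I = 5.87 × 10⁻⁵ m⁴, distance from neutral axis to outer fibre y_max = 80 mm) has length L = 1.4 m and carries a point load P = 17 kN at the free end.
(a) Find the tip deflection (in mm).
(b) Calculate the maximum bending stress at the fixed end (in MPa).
(a) Tip deflection of a cantilever with an end point load: δ = P·L^3 / (3·E·I). Convert P = 17 kN = 17000 N, E = 193 GPa = 1.93 × 10¹¹ Pa.
  δ = (17000 × 1.4^3) / (3 × (1.93 × 10¹¹) × (5.87 × 10⁻⁵)) = 0.001373 m = 1.373 mm
(b) Maximum bending moment at the fixed end: M = P·L = 17000 × 1.4 = 23800 N·m. Convert y_max = 80 mm = 0.08 m.
  σ = M·y_max / I = (23800 × 0.08) / (5.87 × 10⁻⁵) = 3.244 × 10⁷ Pa = 32.44 MPa
Final answer: (a) δ = 1.373 mm, (b) σ = 32.44 MPa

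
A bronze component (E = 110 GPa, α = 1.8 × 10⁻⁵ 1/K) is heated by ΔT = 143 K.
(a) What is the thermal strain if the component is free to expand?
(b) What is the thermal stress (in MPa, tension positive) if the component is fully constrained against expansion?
(a) Free thermal strain ε_th = α·ΔT = (1.8 × 10⁻⁵) × 143 = 0.002574
(b) Fully constrained, the expansion is suppressed, so σ = -E·α·ΔT. Convert E = 110 GPa = 1.1 × 10¹¹ Pa.
  σ = -(1.1 × 10¹¹) × (1.8 × 10⁻⁵) × 143 = -2.831 × 10⁸ Pa = -283.1 MPa (compressive)
Final answer: (a) ε_th = 0.002574, (b) σ = -283.1 MPa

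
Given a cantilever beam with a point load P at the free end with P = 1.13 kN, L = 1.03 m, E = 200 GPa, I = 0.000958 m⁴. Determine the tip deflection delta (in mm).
Model: a cantilever beam with a point load P at the free end, so delta = (P·L^3) / (3·E·I).
Convert to SI units:
  P = 1.13 kN = 1130 N
  E = 200 GPa = 2 × 10¹¹ Pa
Substitute:
  delta = (1130 × 1.03^3) / (3 × (2 × 10¹¹) × 0.000958)
  delta = 2.148 × 10⁻⁶ m
Convert: delta = 2.148 × 10⁻⁶ m = 0.002148 mm
Final answer: delta = 0.002148 mm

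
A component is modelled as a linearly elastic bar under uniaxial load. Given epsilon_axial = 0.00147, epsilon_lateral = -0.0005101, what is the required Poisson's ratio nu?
Model: a linearly elastic bar under uniaxial load, so epsilon_lateral = -nu·epsilon_axial.
Solve for nu: nu = -epsilon_lateral / epsilon_axial.
Substitute:
  nu = -(-0.0005101) / 0.00147
  nu = 0.347
Final answer: nu = 0.347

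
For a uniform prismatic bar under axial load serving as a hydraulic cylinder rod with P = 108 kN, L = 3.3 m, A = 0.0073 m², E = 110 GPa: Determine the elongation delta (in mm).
Model: a uniform prismatic bar under axial load, so delta = (P·L) / (A·E).
Convert to SI units:
  P = 108 kN = 108000 N
  E = 110 GPa = 1.1 × 10¹¹ Pa
Substitute:
  delta = (108000 × 3.3) / (0.0073 × (1.1 × 10¹¹))
  delta = 0.0004438 m
Convert: delta = 0.0004438 m = 0.4438 mm
Final answer: delta = 0.4438 mm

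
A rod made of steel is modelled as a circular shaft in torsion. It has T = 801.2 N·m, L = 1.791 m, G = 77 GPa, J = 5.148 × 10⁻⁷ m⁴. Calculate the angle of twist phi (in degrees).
Model: a circular shaft in torsion, so phi = (T·L) / (G·J).
Convert to SI units:
  G = 77 GPa = 7.7 × 10¹⁰ Pa
Substitute:
  phi = (801.2 × 1.791) / ((7.7 × 10¹⁰) × (5.148 × 10⁻⁷))
  phi = 0.0362 rad
Convert to degrees: phi = 0.0362 × 180/π = 2.074°
Final answer: phi = 2.074°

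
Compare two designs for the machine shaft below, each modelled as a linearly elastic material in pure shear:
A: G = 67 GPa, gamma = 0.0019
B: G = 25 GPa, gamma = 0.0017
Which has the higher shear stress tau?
Model: a linearly elastic material in pure shear, so tau = G·gamma (SI units).
  A: tau = (6.7 × 10¹⁰) × 0.0019 = 1.273 × 10⁸ Pa = 127.3 MPa
  B: tau = (2.5 × 10¹⁰) × 0.0017 = 4.25 × 10⁷ Pa = 42.5 MPa
127.3 MPa > 42.5 MPa, so A is larger.
Final answer: A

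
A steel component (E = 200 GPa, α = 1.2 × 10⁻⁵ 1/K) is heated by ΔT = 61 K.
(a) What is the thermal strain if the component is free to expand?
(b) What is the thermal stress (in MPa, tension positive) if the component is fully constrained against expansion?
(a) Free thermal strain ε_th = α·ΔT = (1.2 × 10⁻⁵) × 61 = 0.000732
(b) Fully constrained, the expansion is suppressed, so σ = -E·α·ΔT. Convert E = 200 GPa = 2 × 10¹¹ Pa.
  σ = -(2 × 10¹¹) × (1.2 × 10⁻⁵) × 61 = -1.464 × 10⁸ Pa = -146.4 MPa (compressive)
Final answer: (a) ε_th = 0.000732, (b) σ = -146.4 MPa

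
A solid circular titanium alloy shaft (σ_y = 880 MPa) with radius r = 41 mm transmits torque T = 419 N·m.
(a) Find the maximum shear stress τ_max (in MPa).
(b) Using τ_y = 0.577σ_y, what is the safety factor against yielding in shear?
(a) For a solid circular shaft, τ_max = T·r/J with J = π·r^4/2, i.e. τ_max = 2·T / (π·r^3). Convert r = 41 mm = 0.041 m.
  τ_max = (2 × 419) / (π × 0.041^3) = 3.87 × 10⁶ Pa = 3.87 MPa
(b) τ_y = 0.577 × 880 = 507.76 MPa
  SF = τ_y/τ_max = 507.76 / 3.87 = 131.2
Final answer: (a) τ_max = 3.87 MPa, (b) SF = 131.2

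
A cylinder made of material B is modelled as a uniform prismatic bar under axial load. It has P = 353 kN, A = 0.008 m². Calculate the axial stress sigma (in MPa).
Model: a uniform prismatic bar under axial load, so sigma = P / A.
Convert to SI units:
  P = 353 kN = 353000 N
Substitute:
  sigma = 353000 / 0.008
  sigma = 4.412 × 10⁷ Pa
Convert: sigma = 4.412 × 10⁷ Pa = 44.12 MPa
Final answer: sigma = 44.12 MPa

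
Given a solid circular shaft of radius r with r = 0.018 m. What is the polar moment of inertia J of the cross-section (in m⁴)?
Model: a solid circular shaft of radius r, so J = (π·r^4) / 2.
Substitute:
  J = (π × 0.018^4) / 2
  J = 1.649 × 10⁻⁷ m⁴
Final answer: J = 1.649 × 10⁻⁷ m⁴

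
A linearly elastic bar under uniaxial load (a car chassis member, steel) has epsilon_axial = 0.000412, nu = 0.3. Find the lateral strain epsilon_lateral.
Model: a linearly elastic bar under uniaxial load, so epsilon_lateral = -nu·epsilon_axial.
Substitute:
  epsilon_lateral = -(0.3 × 0.000412)
  epsilon_lateral = -0.0001236
Final answer: epsilon_lateral = -0.0001236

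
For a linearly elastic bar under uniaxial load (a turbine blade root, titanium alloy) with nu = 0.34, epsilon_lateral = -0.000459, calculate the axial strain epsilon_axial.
Model: a linearly elastic bar under uniaxial load, so epsilon_lateral = -nu·epsilon_axial.
Solve for epsilon_axial: epsilon_axial = -epsilon_lateral / nu.
Substitute:
  epsilon_axial = -(-0.000459) / 0.34
  epsilon_axial = 0.00135
Final answer: epsilon_axial = 0.00135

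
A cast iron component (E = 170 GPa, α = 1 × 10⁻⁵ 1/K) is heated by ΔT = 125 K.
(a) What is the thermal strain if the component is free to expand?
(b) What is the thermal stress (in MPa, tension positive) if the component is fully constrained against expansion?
(a) Free thermal strain ε_th = α·ΔT = (1 × 10⁻⁵) × 125 = 0.00125
(b) Fully constrained, the expansion is suppressed, so σ = -E·α·ΔT. Convert E = 170 GPa = 1.7 × 10¹¹ Pa.
  σ = -(1.7 × 10¹¹) × (1 × 10⁻⁵) × 125 = -2.125 × 10⁸ Pa = -212.5 MPa (compressive)
Final answer: (a) ε_th = 0.00125, (b) σ = -212.5 MPa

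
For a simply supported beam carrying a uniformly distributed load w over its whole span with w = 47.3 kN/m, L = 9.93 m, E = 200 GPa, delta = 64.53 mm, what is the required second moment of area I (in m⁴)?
Model: a simply supported beam carrying a uniformly distributed load w over its whole span, so delta = (5·w·L^4) / (384·E·I).
Solve for I: I = (5·w·L^4) / (384·delta·E).
Convert to SI units:
  w = 47.3 kN/m = 47300 N/m
  E = 200 GPa = 2 × 10¹¹ Pa
  delta = 64.53 mm = 0.06453 m
Substitute:
  I = (5 × 47300 × 9.93^4) / (384 × 0.06453 × (2 × 10¹¹))
  I = 0.000464 m⁴
Final answer: I = 0.000464 m⁴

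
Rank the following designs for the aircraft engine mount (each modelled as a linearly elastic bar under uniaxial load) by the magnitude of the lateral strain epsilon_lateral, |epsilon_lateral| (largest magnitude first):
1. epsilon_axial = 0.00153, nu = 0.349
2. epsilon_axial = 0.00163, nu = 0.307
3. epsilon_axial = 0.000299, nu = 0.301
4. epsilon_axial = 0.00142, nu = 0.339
Model: a linearly elastic bar under uniaxial load, so epsilon_lateral = -nu·epsilon_axial (SI units).
  Case 1: epsilon_lateral = -(0.349 × 0.00153) = -0.000534
  Case 2: epsilon_lateral = -(0.307 × 0.00163) = -0.0005004
  Case 3: epsilon_lateral = -(0.301 × 0.000299) = -9 × 10⁻⁵
  Case 4: epsilon_lateral = -(0.339 × 0.00142) = -0.0004814
Ordering by |epsilon_lateral|: 0.000534 (case 1) > 0.0005004 (case 2) > 0.0004814 (case 4) > 9 × 10⁻⁵ (case 3)
Final answer: 1, 2, 4, 3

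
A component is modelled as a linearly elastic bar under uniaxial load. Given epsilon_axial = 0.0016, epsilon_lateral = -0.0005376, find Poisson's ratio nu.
Model: a linearly elastic bar under uniaxial load, so epsilon_lateral = -nu·epsilon_axial.
Solve for nu: nu = -epsilon_lateral / epsilon_axial.
Substitute:
  nu = -(-0.0005376) / 0.0016
  nu = 0.336
Final answer: nu = 0.336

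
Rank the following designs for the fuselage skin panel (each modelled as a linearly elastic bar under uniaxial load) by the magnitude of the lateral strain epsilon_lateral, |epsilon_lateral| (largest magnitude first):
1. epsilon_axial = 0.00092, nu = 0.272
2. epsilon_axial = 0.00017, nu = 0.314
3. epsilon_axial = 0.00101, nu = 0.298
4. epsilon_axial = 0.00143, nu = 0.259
Model: a linearly elastic bar under uniaxial load, so epsilon_lateral = -nu·epsilon_axial (SI units).
  Case 1: epsilon_lateral = -(0.272 × 0.00092) = -0.0002502
  Case 2: epsilon_lateral = -(0.314 × 0.00017) = -5.338 × 10⁻⁵
  Case 3: epsilon_lateral = -(0.298 × 0.00101) = -0.000301
  Case 4: epsilon_lateral = -(0.259 × 0.00143) = -0.0003704
Ordering by |epsilon_lateral|: 0.0003704 (case 4) > 0.000301 (case 3) > 0.0002502 (case 1) > 5.338 × 10⁻⁵ (case 2)
Final answer: 4, 3, 1, 2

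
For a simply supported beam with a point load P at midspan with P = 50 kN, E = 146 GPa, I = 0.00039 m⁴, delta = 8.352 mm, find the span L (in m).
Model: a simply supported beam with a point load P at midspan, so delta = (P·L^3) / (48·E·I).
Solve for L: L = ((48·delta·E·I) / P)^(1/3).
Convert to SI units:
  P = 50 kN = 50000 N
  E = 146 GPa = 1.46 × 10¹¹ Pa
  delta = 8.352 mm = 0.008352 m
Substitute:
  L = ((48 × 0.008352 × (1.46 × 10¹¹) × 0.00039) / 50000)^(1/3)
  L = 7.7 m
Final answer: L = 7.7 m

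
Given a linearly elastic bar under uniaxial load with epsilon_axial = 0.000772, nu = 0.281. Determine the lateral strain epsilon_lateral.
Model: a linearly elastic bar under uniaxial load, so epsilon_lateral = -nu·epsilon_axial.
Substitute:
  epsilon_lateral = -(0.281 × 0.000772)
  epsilon_lateral = -0.0002169
Final answer: epsilon_lateral = -0.0002169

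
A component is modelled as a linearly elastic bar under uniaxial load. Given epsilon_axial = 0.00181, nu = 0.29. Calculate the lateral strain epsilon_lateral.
Model: a linearly elastic bar under uniaxial load, so epsilon_lateral = -nu·epsilon_axial.
Substitute:
  epsilon_lateral = -(0.29 × 0.00181)
  epsilon_lateral = -0.0005249
Final answer: epsilon_lateral = -0.0005249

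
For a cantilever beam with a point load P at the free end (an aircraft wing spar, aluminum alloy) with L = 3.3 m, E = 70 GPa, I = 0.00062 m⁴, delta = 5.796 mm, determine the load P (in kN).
Model: a cantilever beam with a point load P at the free end, so delta = (P·L^3) / (3·E·I).
Solve for P: P = (3·delta·E·I) / L^3.
Convert to SI units:
  E = 70 GPa = 7 × 10¹⁰ Pa
  delta = 5.796 mm = 0.005796 m
Substitute:
  P = (3 × 0.005796 × (7 × 10¹⁰) × 0.00062) / 3.3^3
  P = 21000 N
Convert: P = 21000 N = 21 kN
Final answer: P = 21 kN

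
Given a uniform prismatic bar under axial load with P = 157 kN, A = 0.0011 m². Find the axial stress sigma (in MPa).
Model: a uniform prismatic bar under axial load, so sigma = P / A.
Convert to SI units:
  P = 157 kN = 157000 N
Substitute:
  sigma = 157000 / 0.0011
  sigma = 1.427 × 10⁸ Pa
Convert: sigma = 1.427 × 10⁸ Pa = 142.7 MPa
Final answer: sigma = 142.7 MPa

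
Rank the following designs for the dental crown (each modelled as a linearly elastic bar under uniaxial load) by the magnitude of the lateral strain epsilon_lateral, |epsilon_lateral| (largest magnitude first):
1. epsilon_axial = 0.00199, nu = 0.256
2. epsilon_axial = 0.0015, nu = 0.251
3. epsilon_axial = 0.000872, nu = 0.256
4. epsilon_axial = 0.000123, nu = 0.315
Model: a linearly elastic bar under uniaxial load, so epsilon_lateral = -nu·epsilon_axial (SI units).
  Case 1: epsilon_lateral = -(0.256 × 0.00199) = -0.0005094
  Case 2: epsilon_lateral = -(0.251 × 0.0015) = -0.0003765
  Case 3: epsilon_lateral = -(0.256 × 0.000872) = -0.0002232
  Case 4: epsilon_lateral = -(0.315 × 0.000123) = -3.875 × 10⁻⁵
Ordering by |epsilon_lateral|: 0.0005094 (case 1) > 0.0003765 (case 2) > 0.0002232 (case 3) > 3.875 × 10⁻⁵ (case 4)
Final answer: 1, 2, 3, 4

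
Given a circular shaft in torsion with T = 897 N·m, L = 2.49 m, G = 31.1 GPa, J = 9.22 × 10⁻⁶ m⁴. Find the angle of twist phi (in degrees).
Model: a circular shaft in torsion, so phi = (T·L) / (G·J).
Convert to SI units:
  G = 31.1 GPa = 3.11 × 10¹⁰ Pa
Substitute:
  phi = (897 × 2.49) / ((3.11 × 10¹⁰) × (9.22 × 10⁻⁶))
  phi = 0.007789 rad
Convert to degrees: phi = 0.007789 × 180/π = 0.4463°
Final answer: phi = 0.4463°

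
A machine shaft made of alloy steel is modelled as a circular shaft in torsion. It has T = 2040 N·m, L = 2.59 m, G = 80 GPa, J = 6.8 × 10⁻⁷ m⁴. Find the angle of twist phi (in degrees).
Model: a circular shaft in torsion, so phi = (T·L) / (G·J).
Convert to SI units:
  G = 80 GPa = 8 × 10¹⁰ Pa
Substitute:
  phi = (2040 × 2.59) / ((8 × 10¹⁰) × (6.8 × 10⁻⁷))
  phi = 0.09713 rad
Convert to degrees: phi = 0.09713 × 180/π = 5.565°
Final answer: phi = 5.565°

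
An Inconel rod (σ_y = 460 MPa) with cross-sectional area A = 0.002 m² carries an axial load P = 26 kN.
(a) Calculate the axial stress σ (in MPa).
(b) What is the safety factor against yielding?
(a) Axial stress σ = P/A. Convert P = 26 kN = 26000 N.
  σ = 26000 / 0.002 = 1.3 × 10⁷ Pa = 13 MPa
(b) Safety factor SF = σ_y/σ = 460 / 13 = 35.38
Final answer: (a) σ = 13 MPa, (b) SF = 35.38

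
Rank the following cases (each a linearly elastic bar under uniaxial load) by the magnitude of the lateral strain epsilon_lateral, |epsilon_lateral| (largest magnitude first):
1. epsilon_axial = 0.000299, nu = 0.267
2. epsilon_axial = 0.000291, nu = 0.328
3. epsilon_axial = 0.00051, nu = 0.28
Model: a linearly elastic bar under uniaxial load, so epsilon_lateral = -nu·epsilon_axial (SI units).
  Case 1: epsilon_lateral = -(0.267 × 0.000299) = -7.983 × 10⁻⁵
  Case 2: epsilon_lateral = -(0.328 × 0.000291) = -9.545 × 10⁻⁵
  Case 3: epsilon_lateral = -(0.28 × 0.00051) = -0.0001428
Ordering by |epsilon_lateral|: 0.0001428 (case 3) > 9.545 × 10⁻⁵ (case 2) > 7.983 × 10⁻⁵ (case 1)
Final answer: 3, 2, 1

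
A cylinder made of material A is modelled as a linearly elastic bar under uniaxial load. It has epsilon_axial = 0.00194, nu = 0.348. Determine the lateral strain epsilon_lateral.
Model: a linearly elastic bar under uniaxial load, so epsilon_lateral = -nu·epsilon_axial.
Substitute:
  epsilon_lateral = -(0.348 × 0.00194)
  epsilon_lateral = -0.0006751
Final answer: epsilon_lateral = -0.0006751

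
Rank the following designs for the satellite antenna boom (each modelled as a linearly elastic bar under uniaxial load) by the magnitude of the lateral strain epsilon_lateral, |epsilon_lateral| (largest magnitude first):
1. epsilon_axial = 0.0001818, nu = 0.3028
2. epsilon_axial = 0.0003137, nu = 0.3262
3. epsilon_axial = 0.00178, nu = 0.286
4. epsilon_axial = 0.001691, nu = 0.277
Model: a linearly elastic bar under uniaxial load, so epsilon_lateral = -nu·epsilon_axial (SI units).
  Case 1: epsilon_lateral = -(0.3028 × 0.0001818) = -5.505 × 10⁻⁵
  Case 2: epsilon_lateral = -(0.3262 × 0.0003137) = -0.0001023
  Case 3: epsilon_lateral = -(0.286 × 0.00178) = -0.0005091
  Case 4: epsilon_lateral = -(0.277 × 0.001691) = -0.0004684
Ordering by |epsilon_lateral|: 0.0005091 (case 3) > 0.0004684 (case 4) > 0.0001023 (case 2) > 5.505 × 10⁻⁵ (case 1)
Final answer: 3, 4, 2, 1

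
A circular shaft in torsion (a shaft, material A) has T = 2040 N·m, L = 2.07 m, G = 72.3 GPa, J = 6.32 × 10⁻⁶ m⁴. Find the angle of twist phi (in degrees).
Model: a circular shaft in torsion, so phi = (T·L) / (G·J).
Convert to SI units:
  G = 72.3 GPa = 7.23 × 10¹⁰ Pa
Substitute:
  phi = (2040 × 2.07) / ((7.23 × 10¹⁰) × (6.32 × 10⁻⁶))
  phi = 0.009242 rad
Convert to degrees: phi = 0.009242 × 180/π = 0.5295°
Final answer: phi = 0.5295°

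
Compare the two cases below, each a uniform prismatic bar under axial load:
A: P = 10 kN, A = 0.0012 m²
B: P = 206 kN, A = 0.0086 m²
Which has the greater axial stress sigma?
Model: a uniform prismatic bar under axial load, so sigma = P / A (SI units).
  A: sigma = 10000 / 0.0012 = 8.333 × 10⁶ Pa = 8.333 MPa
  B: sigma = 206000 / 0.0086 = 2.395 × 10⁷ Pa = 23.95 MPa
23.95 MPa > 8.333 MPa, so B is larger.
Final answer: B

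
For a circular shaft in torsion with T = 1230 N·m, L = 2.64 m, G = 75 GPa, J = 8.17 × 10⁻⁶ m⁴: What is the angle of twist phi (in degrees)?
Model: a circular shaft in torsion, so phi = (T·L) / (G·J).
Convert to SI units:
  G = 75 GPa = 7.5 × 10¹⁰ Pa
Substitute:
  phi = (1230 × 2.64) / ((7.5 × 10¹⁰) × (8.17 × 10⁻⁶))
  phi = 0.005299 rad
Convert to degrees: phi = 0.005299 × 180/π = 0.3036°
Final answer: phi = 0.3036°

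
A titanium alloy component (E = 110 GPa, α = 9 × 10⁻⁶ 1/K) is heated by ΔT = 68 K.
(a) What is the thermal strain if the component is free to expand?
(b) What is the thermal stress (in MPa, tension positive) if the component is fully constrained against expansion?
(a) Free thermal strain ε_th = α·ΔT = (9 × 10⁻⁶) × 68 = 0.000612
(b) Fully constrained, the expansion is suppressed, so σ = -E·α·ΔT. Convert E = 110 GPa = 1.1 × 10¹¹ Pa.
  σ = -(1.1 × 10¹¹) × (9 × 10⁻⁶) × 68 = -6.732 × 10⁷ Pa = -67.32 MPa (compressive)
Final answer: (a) ε_th = 0.000612, (b) σ = -67.32 MPa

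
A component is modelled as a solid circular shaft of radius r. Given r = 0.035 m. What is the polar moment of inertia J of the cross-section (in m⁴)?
Model: a solid circular shaft of radius r, so J = (π·r^4) / 2.
Substitute:
  J = (π × 0.035^4) / 2
  J = 2.357 × 10⁻⁶ m⁴
Final answer: J = 2.357 × 10⁻⁶ m⁴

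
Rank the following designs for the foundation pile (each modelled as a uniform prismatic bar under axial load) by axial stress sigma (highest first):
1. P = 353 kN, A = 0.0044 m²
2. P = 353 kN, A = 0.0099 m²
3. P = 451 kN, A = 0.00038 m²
Model: a uniform prismatic bar under axial load, so sigma = P / A (SI units).
  Case 1: sigma = 353000 / 0.0044 = 8.023 × 10⁷ Pa = 80.23 MPa
  Case 2: sigma = 353000 / 0.0099 = 3.566 × 10⁷ Pa = 35.66 MPa
  Case 3: sigma = 451000 / 0.00038 = 1.187 × 10⁹ Pa = 1187 MPa
Ordering: 1187 MPa (case 3) > 80.23 MPa (case 1) > 35.66 MPa (case 2)
Final answer: 3, 1, 2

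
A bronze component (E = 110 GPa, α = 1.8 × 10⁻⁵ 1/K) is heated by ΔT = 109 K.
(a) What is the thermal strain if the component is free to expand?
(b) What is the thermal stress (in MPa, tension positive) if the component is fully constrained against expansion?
(a) Free thermal strain ε_th = α·ΔT = (1.8 × 10⁻⁵) × 109 = 0.001962
(b) Fully constrained, the expansion is suppressed, so σ = -E·α·ΔT. Convert E = 110 GPa = 1.1 × 10¹¹ Pa.
  σ = -(1.1 × 10¹¹) × (1.8 × 10⁻⁵) × 109 = -2.158 × 10⁸ Pa = -215.8 MPa (compressive)
Final answer: (a) ε_th = 0.001962, (b) σ = -215.8 MPa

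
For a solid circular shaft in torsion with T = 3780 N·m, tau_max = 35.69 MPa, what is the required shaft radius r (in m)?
Model: a solid circular shaft in torsion, so tau_max = (2·T) / (π·r^3).
Solve for r: r = ((2·T) / (π·tau_max))^(1/3).
Convert to SI units:
  tau_max = 35.69 MPa = 3.569 × 10⁷ Pa
Substitute:
  r = ((2 × 3780) / (π × (3.569 × 10⁷)))^(1/3)
  r = 0.0407 m
Final answer: r = 0.0407 m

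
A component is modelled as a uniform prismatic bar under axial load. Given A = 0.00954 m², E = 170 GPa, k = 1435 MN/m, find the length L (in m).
Model: a uniform prismatic bar under axial load, so k = (A·E) / L.
Solve for L: L = (A·E) / k.
Convert to SI units:
  E = 170 GPa = 1.7 × 10¹¹ Pa
  k = 1435 MN/m = 1.435 × 10⁹ N/m
Substitute:
  L = (0.00954 × (1.7 × 10¹¹)) / (1.435 × 10⁹)
  L = 1.13 m
Final answer: L = 1.13 m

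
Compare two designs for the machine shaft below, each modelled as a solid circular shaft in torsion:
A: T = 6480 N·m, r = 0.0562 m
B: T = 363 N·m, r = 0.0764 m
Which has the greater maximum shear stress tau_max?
Model: a solid circular shaft in torsion, so tau_max = (2·T) / (π·r^3) (SI units).
  A: tau_max = (2 × 6480) / (π × 0.0562^3) = 2.324 × 10⁷ Pa = 23.24 MPa
  B: tau_max = (2 × 363) / (π × 0.0764^3) = 518200 Pa = 0.5182 MPa
23.24 MPa > 0.5182 MPa, so A is larger.
Final answer: A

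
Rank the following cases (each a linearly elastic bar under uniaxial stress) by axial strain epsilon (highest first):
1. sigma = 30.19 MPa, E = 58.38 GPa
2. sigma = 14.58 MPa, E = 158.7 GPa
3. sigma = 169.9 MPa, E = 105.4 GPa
Model: a linearly elastic bar under uniaxial stress, so epsilon = sigma / E (SI units).
  Case 1: epsilon = (3.019 × 10⁷) / (5.838 × 10¹⁰) = 0.0005171
  Case 2: epsilon = (1.458 × 10⁷) / (1.587 × 10¹¹) = 9.187 × 10⁻⁵
  Case 3: epsilon = (1.699 × 10⁸) / (1.054 × 10¹¹) = 0.001612
Ordering: 0.001612 (case 3) > 0.0005171 (case 1) > 9.187 × 10⁻⁵ (case 2)
Final answer: 3, 1, 2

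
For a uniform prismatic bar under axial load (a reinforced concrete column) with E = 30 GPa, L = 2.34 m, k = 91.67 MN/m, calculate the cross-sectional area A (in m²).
Model: a uniform prismatic bar under axial load, so k = (A·E) / L.
Solve for A: A = (k·L) / E.
Convert to SI units:
  E = 30 GPa = 3 × 10¹⁰ Pa
  k = 91.67 MN/m = 9.167 × 10⁷ N/m
Substitute:
  A = ((9.167 × 10⁷) × 2.34) / (3 × 10¹⁰)
  A = 0.00715 m²
Final answer: A = 0.00715 m²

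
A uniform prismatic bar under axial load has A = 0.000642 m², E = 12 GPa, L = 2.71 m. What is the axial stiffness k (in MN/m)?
Model: a uniform prismatic bar under axial load, so k = (A·E) / L.
Convert to SI units:
  E = 12 GPa = 1.2 × 10¹⁰ Pa
Substitute:
  k = (0.000642 × (1.2 × 10¹⁰)) / 2.71
  k = 2.843 × 10⁶ N/m
Convert: k = 2.843 × 10⁶ N/m = 2.843 MN/m
Final answer: k = 2.843 MN/m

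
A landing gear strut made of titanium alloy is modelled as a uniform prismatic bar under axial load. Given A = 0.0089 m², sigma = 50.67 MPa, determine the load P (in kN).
Model: a uniform prismatic bar under axial load, so sigma = P / A.
Solve for P: P = sigma·A.
Convert to SI units:
  sigma = 50.67 MPa = 5.067 × 10⁷ Pa
Substitute:
  P = (5.067 × 10⁷) × 0.0089
  P = 451000 N
Convert: P = 451000 N = 451 kN
Final answer: P = 451 kN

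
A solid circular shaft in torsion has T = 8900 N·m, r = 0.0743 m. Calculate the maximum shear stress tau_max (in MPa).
Model: a solid circular shaft in torsion, so tau_max = (2·T) / (π·r^3).
Substitute:
  tau_max = (2 × 8900) / (π × 0.0743^3)
  tau_max = 1.381 × 10⁷ Pa
Convert: tau_max = 1.381 × 10⁷ Pa = 13.81 MPa
Final answer: tau_max = 13.81 MPa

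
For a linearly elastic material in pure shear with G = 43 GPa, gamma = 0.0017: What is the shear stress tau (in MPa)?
Model: a linearly elastic material in pure shear, so tau = G·gamma.
Convert to SI units:
  G = 43 GPa = 4.3 × 10¹⁰ Pa
Substitute:
  tau = (4.3 × 10¹⁰) × 0.0017
  tau = 7.31 × 10⁷ Pa
Convert: tau = 7.31 × 10⁷ Pa = 73.1 MPa
Final answer: tau = 73.1 MPa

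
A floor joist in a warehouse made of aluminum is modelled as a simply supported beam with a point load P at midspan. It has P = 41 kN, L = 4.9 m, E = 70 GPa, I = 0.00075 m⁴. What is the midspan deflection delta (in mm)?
Model: a simply supported beam with a point load P at midspan, so delta = (P·L^3) / (48·E·I).
Convert to SI units:
  P = 41 kN = 41000 N
  E = 70 GPa = 7 × 10¹⁰ Pa
Substitute:
  delta = (41000 × 4.9^3) / (48 × (7 × 10¹⁰) × 0.00075)
  delta = 0.001914 m
Convert: delta = 0.001914 m = 1.914 mm
Final answer: delta = 1.914 mm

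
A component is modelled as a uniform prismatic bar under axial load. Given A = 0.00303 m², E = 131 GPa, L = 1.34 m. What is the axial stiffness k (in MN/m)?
Model: a uniform prismatic bar under axial load, so k = (A·E) / L.
Convert to SI units:
  E = 131 GPa = 1.31 × 10¹¹ Pa
Substitute:
  k = (0.00303 × (1.31 × 10¹¹)) / 1.34
  k = 2.962 × 10⁸ N/m
Convert: k = 2.962 × 10⁸ N/m = 296.2 MN/m
Final answer: k = 296.2 MN/m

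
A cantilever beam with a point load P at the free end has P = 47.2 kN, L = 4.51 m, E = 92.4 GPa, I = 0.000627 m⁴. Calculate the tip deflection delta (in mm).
Model: a cantilever beam with a point load P at the free end, so delta = (P·L^3) / (3·E·I).
Convert to SI units:
  P = 47.2 kN = 47200 N
  E = 92.4 GPa = 9.24 × 10¹⁰ Pa
Substitute:
  delta = (47200 × 4.51^3) / (3 × (9.24 × 10¹⁰) × 0.000627)
  delta = 0.02491 m
Convert: delta = 0.02491 m = 24.91 mm
Final answer: delta = 24.91 mm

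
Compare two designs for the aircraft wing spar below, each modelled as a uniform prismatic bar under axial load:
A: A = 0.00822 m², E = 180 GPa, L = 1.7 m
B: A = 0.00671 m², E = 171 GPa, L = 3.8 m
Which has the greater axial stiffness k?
Model: a uniform prismatic bar under axial load, so k = (A·E) / L (SI units).
  A: k = (0.00822 × (1.8 × 10¹¹)) / 1.7 = 8.704 × 10⁸ N/m = 870.4 MN/m
  B: k = (0.00671 × (1.71 × 10¹¹)) / 3.8 = 3.02 × 10⁸ N/m = 302 MN/m
870.4 MN/m > 302 MN/m, so A is larger.
Final answer: A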